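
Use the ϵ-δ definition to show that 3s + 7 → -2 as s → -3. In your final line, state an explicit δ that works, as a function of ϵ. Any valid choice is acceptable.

Let ϵ > 0. We need δ > 0 so that 0 < |s + 3| < δ implies |(3s + 7) + 2| < ϵ.
|(3s + 7) + 2| = |3s + 9| = 3|s + 3|.
So 3|s + 3| < ϵ exactly when |s + 3| < ϵ/3.
Choosing δ = ϵ/3 gives |(3s + 7) + 2| = 3|s + 3| < ϵ whenever |s + 3| < δ.

δ = ϵ/3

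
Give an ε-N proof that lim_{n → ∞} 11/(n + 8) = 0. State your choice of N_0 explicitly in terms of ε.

N_0 = 11/ε

Suppose ε > 0. For n ≥ 1, |11/(n + 8) − 0| = 11/(n + 8) ≤ 11/n.
We need 11/n < ε, i.e. n > 11/ε.
Take N_0 = 11/ε. If n > N_0 then |11/(n + 8)| ≤ 11/n < ε.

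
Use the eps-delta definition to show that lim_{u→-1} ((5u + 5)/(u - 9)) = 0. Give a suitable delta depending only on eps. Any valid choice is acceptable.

Suppose eps > 0. We want delta > 0 with 0 < |u + 1| < delta ⇒ |(5u + 5)/(u - 9) − 0| < eps.
Combining over a common denominator, (5u + 5)/(u - 9) − 0 = [(5u + 5)·(-10) − 0·(u - 9)] / [(-10)·(u - 9)] = -50(u + 1) / ((-10)(u - 9)).
So |(5u + 5)/(u - 9) − 0| = 50|u + 1| / (10·|u − 9|).
Require delta ≤ 5, so |u − 9| ≥ |-10| − |u + 1| > 10 − 5 = 5.
Hence |(5u + 5)/(u - 9) − 0| < 50|u + 1|/(10·5) = |u + 1|, which is < eps once |u + 1| < eps.
Take delta = min(5, eps). Then 0 < |u + 1| < delta forces both bounds, so |(5u + 5)/(u - 9) − 0| < eps.

delta = min(5, eps)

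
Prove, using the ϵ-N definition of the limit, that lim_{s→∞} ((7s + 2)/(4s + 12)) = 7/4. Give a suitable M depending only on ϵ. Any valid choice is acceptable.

M = (19/4)/ϵ

Let ϵ > 0. We seek M > 0 such that s > M implies |(7s + 2)/(4s + 12) − (7/4)| < ϵ.
(7s + 2)/(4s + 12) − (7/4) = (4(7s + 2) − 7(4s + 12)) / (4(4s + 12)) = -76/(4(4s + 12)).
For s > 0 we have 4s + 12 > 4s, so |(7s + 2)/(4s + 12) − (7/4)| = 76/(4(4s + 12)) < 76/(4·4s) = (19/4)/s.
Thus |(7s + 2)/(4s + 12) − (7/4)| < ϵ whenever s > (19/4)/ϵ.
Take M = (19/4)/ϵ. If s > M then |(7s + 2)/(4s + 12) − (7/4)| < (19/4)/s < ϵ.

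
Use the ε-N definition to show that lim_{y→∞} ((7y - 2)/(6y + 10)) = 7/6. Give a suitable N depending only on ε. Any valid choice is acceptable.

Suppose ε > 0. We seek N > 0 such that y > N implies |(7y - 2)/(6y + 10) − (7/6)| < ε.
(7y - 2)/(6y + 10) − (7/6) = (6(7y - 2) − 7(6y + 10)) / (6(6y + 10)) = -82/(6(6y + 10)).
For y > 0 we have 6y + 10 > 6y, so |(7y - 2)/(6y + 10) − (7/6)| = 82/(6(6y + 10)) < 82/(6·6y) = (41/18)/y.
Thus |(7y - 2)/(6y + 10) − (7/6)| < ε whenever y > (41/18)/ε.
Take N = (41/18)/ε. If y > N then |(7y - 2)/(6y + 10) − (7/6)| < (41/18)/y < ε.

N = (41/18)/ε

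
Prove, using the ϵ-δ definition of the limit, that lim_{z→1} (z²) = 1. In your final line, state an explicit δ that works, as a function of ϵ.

δ = min(1, ϵ/3)

Suppose ϵ > 0. We seek δ > 0 with 0 < |z − 1| < δ ⇒ |z² − 1| < ϵ.
Factor: z² − 1 = (z − 1)(z + 1), so |z² − 1| = |z − 1|·|z + 1|.
Restrict δ ≤ 1. Then |z − 1| < 1 gives |z| < 2, so by the triangle inequality |z + 1| ≤ 2 + 1 = 3.
Hence |z² − 1| ≤ 3|z − 1|, which is < ϵ once |z − 1| < ϵ/3.
Take δ = min(1, ϵ/3). If 0 < |z − 1| < δ then both bounds hold and |z² − 1| ≤ 3|z − 1| < 3·(ϵ/3) = ϵ.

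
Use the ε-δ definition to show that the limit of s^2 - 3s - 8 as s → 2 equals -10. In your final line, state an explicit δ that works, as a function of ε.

Fix ε > 0. We want δ > 0 such that 0 < |s − 2| < δ implies |(s^2 - 3s - 8) + 10| < ε.
(s^2 - 3s - 8) + 10 = s^2 - 3s + 2 = (s − 2)(s - 1).
So |(s^2 - 3s - 8) + 10| = |s − 2|·|s - 1|.
Require δ ≤ 2. Then |s − 2| < 2 gives |s| < 4, and by the triangle inequality |s - 1| ≤ 4 + 1 = 5.
Hence |(s^2 - 3s - 8) + 10| ≤ 5|s − 2| < ε provided |s − 2| < ε/5.
Choosing δ = min(2, ε/5) ensures both conditions, hence |(s^2 - 3s - 8) + 10| < ε.

δ = min(2, ε/5)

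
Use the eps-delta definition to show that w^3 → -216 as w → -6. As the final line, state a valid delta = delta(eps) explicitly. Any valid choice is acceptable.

delta = min(2, eps/148)

Let eps > 0 be given. We seek delta > 0 with 0 < |w + 6| < delta ⇒ |w^3 + 216| < eps.
Factor: w^3 + 216 = (w + 6)(w^2 - 6w + 36), so |w^3 + 216| = |w + 6|·|w^2 - 6w + 36|.
Impose delta ≤ 2 so that |w| < 8; then |w^2 - 6w + 36| ≤ 148.
Hence |w^3 + 216| ≤ 148|w + 6|, which is < eps once |w + 6| < eps/148.
Take delta = min(2, eps/148). If 0 < |w + 6| < delta then both bounds hold and |w^3 + 216| ≤ 148|w + 6| < 148·(eps/148) = eps.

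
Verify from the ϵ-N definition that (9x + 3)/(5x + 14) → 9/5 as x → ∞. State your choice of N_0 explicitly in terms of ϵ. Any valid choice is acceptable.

Let ϵ > 0. We seek N_0 > 0 such that x > N_0 implies |(9x + 3)/(5x + 14) − (9/5)| < ϵ.
(9x + 3)/(5x + 14) − (9/5) = (5(9x + 3) − 9(5x + 14)) / (5(5x + 14)) = -111/(5(5x + 14)).
For x > 0 we have 5x + 14 > 5x, so |(9x + 3)/(5x + 14) − (9/5)| = 111/(5(5x + 14)) < 111/(5·5x) = (111/25)/x.
Thus |(9x + 3)/(5x + 14) − (9/5)| < ϵ whenever x > (111/25)/ϵ.
Take N_0 = (111/25)/ϵ. If x > N_0 then |(9x + 3)/(5x + 14) − (9/5)| < (111/25)/x < ϵ.

N_0 = (111/25)/ϵ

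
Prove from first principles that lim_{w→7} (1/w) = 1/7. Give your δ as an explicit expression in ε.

δ = min(7/2, (49/2)ε)

Let ε > 0. We seek δ > 0 such that 0 < |w − 7| < δ implies |1/w − (1/7)| < ε.
|1/w − (1/7)| = |7 − w|/(7·|w|) = |w − 7|/(7|w|).
Require δ ≤ 7/2 so that |w| > 7 − 7/2 = 7/2, hence 7|w| > 49/2.
Then |1/w − (1/7)| < |w − 7|/(49/2), which is < ε when |w − 7| < (49/2)ε.
Take δ = min(7/2, (49/2)ε). Then 0 < |w − 7| < δ gives both |w − 7| < 7/2 and |w − 7| < (49/2)ε, so |1/w − (1/7)| < ε.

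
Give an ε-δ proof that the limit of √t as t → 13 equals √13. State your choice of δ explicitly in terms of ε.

Let ε > 0 be given. We want δ > 0 such that 0 < |t − 13| < δ implies |√t − √13| < ε.
Rationalise: √t − √13 = (t − 13)/(√t + √13), so |√t − √13| = |t − 13|/(√t + √13).
Restrict δ ≤ 13 so that |t − 13| < 13 forces t > 0, and then √t + √13 > √13.
Hence |√t − √13| < |t − 13|/√13, which is < ε once |t − 13| < √13·ε.
Take δ = min(13, √13·ε). If 0 < |t − 13| < δ then t > 0 and |√t − √13| < |t − 13|/√13 < ε.

δ = min(13, √13·ε)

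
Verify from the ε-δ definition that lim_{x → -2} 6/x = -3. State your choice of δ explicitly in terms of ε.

δ = min(1, (1/3)ε)

Let ε > 0 be given. We seek δ > 0 such that 0 < |x + 2| < δ implies |6/x + 3| < ε.
|6/x + 3| = 6·|-2 − x|/(2·|x|) = 6|x + 2|/(2|x|).
Restrict δ ≤ 1. Then |x + 2| < 1 gives |x| > 1, so 2|x| > 2.
Then |6/x + 3| < 6|x + 2|/2, which is < ε when |x + 2| < (1/3)ε.
Take δ = min(1, (1/3)ε). Then 0 < |x + 2| < δ gives both |x + 2| < 1 and |x + 2| < (1/3)ε, so |6/x + 3| < ε.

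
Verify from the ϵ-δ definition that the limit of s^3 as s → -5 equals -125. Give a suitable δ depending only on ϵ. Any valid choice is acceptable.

δ = min(1, ϵ/91)

Fix ϵ > 0. We seek δ > 0 with 0 < |s + 5| < δ ⇒ |s^3 + 125| < ϵ.
Factor: s^3 + 125 = (s + 5)(s^2 - 5s + 25), so |s^3 + 125| = |s + 5|·|s^2 - 5s + 25|.
Impose δ ≤ 1 so that |s| < 6; then |s^2 - 5s + 25| ≤ 91.
Hence |s^3 + 125| ≤ 91|s + 5|, which is < ϵ once |s + 5| < ϵ/91.
Take δ = min(1, ϵ/91). If 0 < |s + 5| < δ then both bounds hold and |s^3 + 125| ≤ 91|s + 5| < 91·(ϵ/91) = ϵ.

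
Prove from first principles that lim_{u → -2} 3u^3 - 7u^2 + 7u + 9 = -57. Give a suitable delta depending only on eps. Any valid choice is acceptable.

Let eps > 0 be given. We want delta > 0 such that 0 < |u + 2| < delta implies |(3u^3 - 7u^2 + 7u + 9) + 57| < eps.
(3u^3 - 7u^2 + 7u + 9) + 57 = 3u^3 - 7u^2 + 7u + 66 = (u + 2)(3u^2 - 13u + 33).
So |(3u^3 - 7u^2 + 7u + 9) + 57| = |u + 2|·|3u^2 - 13u + 33|.
Assume first that |u + 2| < 1, so |u| < 3. Then |3u^2 - 13u + 33| ≤ 3·3^2 + 13·3 + 33 = 99.
Hence |(3u^3 - 7u^2 + 7u + 9) + 57| ≤ 99|u + 2| < eps provided |u + 2| < eps/99.
Choosing delta = min(1, eps/99) ensures both conditions, hence |(3u^3 - 7u^2 + 7u + 9) + 57| < eps.

delta = min(1, eps/99)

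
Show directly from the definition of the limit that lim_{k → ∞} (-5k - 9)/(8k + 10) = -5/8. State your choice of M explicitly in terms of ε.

Fix ε > 0. For k ≥ 1, |(-5k - 9)/(8k + 10) + 5/8| = |-22|/(8(8k + 10)) = 22/(8(8k + 10)).
Since 8k + 10 ≥ 8k for k ≥ 1, this is ≤ 22/(8·8k) = (11/32)/k.
So |(-5k - 9)/(8k + 10) + 5/8| < ε whenever k > (11/32)/ε.
Take M = (11/32)/ε. If k > M then |(-5k - 9)/(8k + 10) + 5/8| ≤ (11/32)/k < ε.

M = (11/32)/ε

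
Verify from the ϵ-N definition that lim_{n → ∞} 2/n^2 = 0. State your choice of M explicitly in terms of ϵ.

M = (2/ϵ)^{1/2}

Fix ϵ > 0. For n ≥ 1, |2/n^2 − 0| = 2/n^2.
2/n^2 < ϵ ⇔ n^2 > 2/ϵ ⇔ n > (2/ϵ)^{1/2}.
Take M = (2/ϵ)^{1/2}. Then n > M implies 2/n^2 < ϵ.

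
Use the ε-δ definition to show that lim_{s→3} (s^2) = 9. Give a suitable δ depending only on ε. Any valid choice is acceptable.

Fix ε > 0. We seek δ > 0 with 0 < |s − 3| < δ ⇒ |s^2 − 9| < ε.
Factor: s^2 − 9 = (s − 3)(s + 3), so |s^2 − 9| = |s − 3|·|s + 3|.
Impose δ ≤ 2 so that |s| < 5; then |s + 3| ≤ 8.
Hence |s^2 − 9| ≤ 8|s − 3|, which is < ε once |s − 3| < ε/8.
Take δ = min(2, ε/8). If 0 < |s − 3| < δ then both bounds hold and |s^2 − 9| ≤ 8|s − 3| < 8·(ε/8) = ε.

δ = min(2, ε/8)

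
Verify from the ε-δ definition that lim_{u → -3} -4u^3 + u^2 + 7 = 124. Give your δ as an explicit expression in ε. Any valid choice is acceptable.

δ = min(1, ε/155)

Fix ε > 0. We want δ > 0 such that 0 < |u + 3| < δ implies |(-4u^3 + u^2 + 7) − 124| < ε.
(-4u^3 + u^2 + 7) − 124 = -4u^3 + u^2 - 117 = (u + 3)(-4u^2 + 13u - 39).
So |(-4u^3 + u^2 + 7) − 124| = |u + 3|·|-4u^2 + 13u - 39|.
Assume first that |u + 3| < 1, so |u| < 4. Then |-4u^2 + 13u - 39| ≤ 4·4^2 + 13·4 + 39 = 155.
Hence |(-4u^3 + u^2 + 7) − 124| ≤ 155|u + 3| < ε provided |u + 3| < ε/155.
Choosing δ = min(1, ε/155) ensures both conditions, hence |(-4u^3 + u^2 + 7) − 124| < ε.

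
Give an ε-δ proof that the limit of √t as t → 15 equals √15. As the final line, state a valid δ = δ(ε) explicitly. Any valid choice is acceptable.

δ = min(15, √15·ε)

Suppose ε > 0. We want δ > 0 such that 0 < |t − 15| < δ implies |√t − √15| < ε.
Multiplying by the conjugate, |√t − √15| = |t − 15|/(√t + √15).
Restrict δ ≤ 15 so that |t − 15| < 15 forces t > 0, and then √t + √15 > √15.
Hence |√t − √15| < |t − 15|/√15, which is < ε once |t − 15| < √15·ε.
Take δ = min(15, √15·ε). If 0 < |t − 15| < δ then t > 0 and |√t − √15| < |t − 15|/√15 < ε.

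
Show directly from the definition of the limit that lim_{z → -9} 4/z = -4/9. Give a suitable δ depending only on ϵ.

δ = min(9/2, (81/8)ϵ)

Suppose ϵ > 0. We seek δ > 0 such that 0 < |z + 9| < δ implies |4/z + 4/9| < ϵ.
|4/z + 4/9| = 4·|-9 − z|/(9·|z|) = 4|z + 9|/(9|z|).
Restrict δ ≤ 9/2. Then |z + 9| < 9/2 gives |z| > 9/2, so 9|z| > 81/2.
Then |4/z + 4/9| < 4|z + 9|/(81/2), which is < ϵ when |z + 9| < (81/8)ϵ.
Take δ = min(9/2, (81/8)ϵ). Then 0 < |z + 9| < δ gives both |z + 9| < 9/2 and |z + 9| < (81/8)ϵ, so |4/z + 4/9| < ϵ.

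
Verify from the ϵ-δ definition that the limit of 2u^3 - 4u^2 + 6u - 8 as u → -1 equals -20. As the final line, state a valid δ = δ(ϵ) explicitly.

Fix ϵ > 0. We want δ > 0 such that 0 < |u + 1| < δ implies |(2u^3 - 4u^2 + 6u - 8) + 20| < ϵ.
(2u^3 - 4u^2 + 6u - 8) + 20 = 2u^3 - 4u^2 + 6u + 12 = (u + 1)(2u^2 - 6u + 12).
So |(2u^3 - 4u^2 + 6u - 8) + 20| = |u + 1|·|2u^2 - 6u + 12|.
Require δ ≤ 2. Then |u + 1| < 2 gives |u| < 3, and by the triangle inequality |2u^2 - 6u + 12| ≤ 2·3^2 + 6·3 + 12 = 48.
Hence |(2u^3 - 4u^2 + 6u - 8) + 20| ≤ 48|u + 1| < ϵ provided |u + 1| < ϵ/48.
Take δ = min(2, ϵ/48). Then 0 < |u + 1| < δ gives both |u + 1| < 2 and |u + 1| < ϵ/48, so |(2u^3 - 4u^2 + 6u - 8) + 20| < ϵ.

δ = min(2, ϵ/48)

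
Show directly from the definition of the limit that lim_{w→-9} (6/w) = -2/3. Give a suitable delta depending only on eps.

delta = min(9/2, (27/4)eps)

Fix eps > 0. We seek delta > 0 such that 0 < |w + 9| < delta implies |6/w + 2/3| < eps.
|6/w + 2/3| = 6·|-9 − w|/(9·|w|) = 6|w + 9|/(9|w|).
Require delta ≤ 9/2 so that |w| > 9 − 9/2 = 9/2, hence 9|w| > 81/2.
Then |6/w + 2/3| < 6|w + 9|/(81/2), which is < eps when |w + 9| < (27/4)eps.
Take delta = min(9/2, (27/4)eps). Then 0 < |w + 9| < delta gives both |w + 9| < 9/2 and |w + 9| < (27/4)eps, so |6/w + 2/3| < eps.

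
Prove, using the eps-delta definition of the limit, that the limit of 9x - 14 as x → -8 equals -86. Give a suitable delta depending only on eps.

Fix eps > 0. We need delta > 0 so that 0 < |x + 8| < delta implies |(9x - 14) + 86| < eps.
Since (9x - 14) + 86 = 9(x + 8), we have |(9x - 14) + 86| = 9|x + 8|.
Thus it suffices that |x + 8| < eps/9.
Choosing delta = eps/9 gives |(9x - 14) + 86| = 9|x + 8| < eps whenever |x + 8| < delta.

delta = eps/9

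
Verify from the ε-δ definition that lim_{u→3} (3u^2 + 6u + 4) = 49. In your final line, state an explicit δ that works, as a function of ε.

Let ε > 0 be given. We want δ > 0 such that 0 < |u − 3| < δ implies |(3u^2 + 6u + 4) − 49| < ε.
(3u^2 + 6u + 4) − 49 = 3u^2 + 6u - 45 = (u − 3)(3u + 15).
So |(3u^2 + 6u + 4) − 49| = |u − 3|·|3u + 15|.
Assume first that |u − 3| < 1, so |u| < 4. Then |3u + 15| ≤ 3·4 + 15 = 27.
Hence |(3u^2 + 6u + 4) − 49| ≤ 27|u − 3| < ε provided |u − 3| < ε/27.
Choosing δ = min(1, ε/27) ensures both conditions, hence |(3u^2 + 6u + 4) − 49| < ε.

δ = min(1, ε/27)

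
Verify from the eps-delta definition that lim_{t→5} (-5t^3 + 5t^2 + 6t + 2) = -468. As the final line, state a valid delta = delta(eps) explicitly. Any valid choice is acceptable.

delta = min(1, eps/394)

Let eps > 0 be given. We want delta > 0 such that 0 < |t − 5| < delta implies |(-5t^3 + 5t^2 + 6t + 2) + 468| < eps.
(-5t^3 + 5t^2 + 6t + 2) + 468 = -5t^3 + 5t^2 + 6t + 470 = (t − 5)(-5t^2 - 20t - 94).
So |(-5t^3 + 5t^2 + 6t + 2) + 468| = |t − 5|·|-5t^2 - 20t - 94|.
Assume first that |t − 5| < 1, so |t| < 6. Then |-5t^2 - 20t - 94| ≤ 5·6^2 + 20·6 + 94 = 394.
Hence |(-5t^3 + 5t^2 + 6t + 2) + 468| ≤ 394|t − 5| < eps provided |t − 5| < eps/394.
Take delta = min(1, eps/394). Then 0 < |t − 5| < delta gives both |t − 5| < 1 and |t − 5| < eps/394, so |(-5t^3 + 5t^2 + 6t + 2) + 468| < eps.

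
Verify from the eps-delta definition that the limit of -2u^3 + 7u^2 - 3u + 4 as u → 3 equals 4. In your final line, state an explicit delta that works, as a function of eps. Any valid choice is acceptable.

delta = min(2, eps/55)

Suppose eps > 0. We want delta > 0 such that 0 < |u − 3| < delta implies |(-2u^3 + 7u^2 - 3u + 4) − 4| < eps.
(-2u^3 + 7u^2 - 3u + 4) − 4 = -2u^3 + 7u^2 - 3u = (u − 3)(-2u^2 + u).
So |(-2u^3 + 7u^2 - 3u + 4) − 4| = |u − 3|·|-2u^2 + u|.
Assume first that |u − 3| < 2, so |u| < 5. Then |-2u^2 + u| ≤ 2·5^2 + 5 = 55.
Hence |(-2u^3 + 7u^2 - 3u + 4) − 4| ≤ 55|u − 3| < eps provided |u − 3| < eps/55.
Take delta = min(2, eps/55). Then 0 < |u − 3| < delta gives both |u − 3| < 2 and |u − 3| < eps/55, so |(-2u^3 + 7u^2 - 3u + 4) − 4| < eps.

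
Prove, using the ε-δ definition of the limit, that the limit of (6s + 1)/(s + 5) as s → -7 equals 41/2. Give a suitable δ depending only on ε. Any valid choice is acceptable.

Let ε > 0. We want δ > 0 with 0 < |s + 7| < δ ⇒ |(6s + 1)/(s + 5) − (41/2)| < ε.
Combining over a common denominator, (6s + 1)/(s + 5) − (41/2) = [(6s + 1)·(-2) − (-41)·(s + 5)] / [(-2)·(s + 5)] = 29(s + 7) / ((-2)(s + 5)).
So |(6s + 1)/(s + 5) − (41/2)| = 29|s + 7| / (2·|s + 5|).
Restrict δ ≤ 1. Then |s + 7| < 1 gives |s + 5| = |(s + 7) + (-2)| ≥ 2 − 1 = 1.
Hence |(6s + 1)/(s + 5) − (41/2)| < 29|s + 7|/(2·1) = (29/2)|s + 7|, which is < ε once |s + 7| < (2/29)ε.
Take δ = min(1, (2/29)ε). Then 0 < |s + 7| < δ forces both bounds, so |(6s + 1)/(s + 5) − (41/2)| < ε.

δ = min(1, (2/29)ε)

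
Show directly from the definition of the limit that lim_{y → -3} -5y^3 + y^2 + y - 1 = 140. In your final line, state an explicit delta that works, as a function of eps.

delta = min(1, eps/191)

Let eps > 0 be given. We want delta > 0 such that 0 < |y + 3| < delta implies |(-5y^3 + y^2 + y - 1) − 140| < eps.
(-5y^3 + y^2 + y - 1) − 140 = -5y^3 + y^2 + y - 141 = (y + 3)(-5y^2 + 16y - 47).
So |(-5y^3 + y^2 + y - 1) − 140| = |y + 3|·|-5y^2 + 16y - 47|.
Assume first that |y + 3| < 1, so |y| < 4. Then |-5y^2 + 16y - 47| ≤ 5·4^2 + 16·4 + 47 = 191.
Hence |(-5y^3 + y^2 + y - 1) − 140| ≤ 191|y + 3| < eps provided |y + 3| < eps/191.
Choosing delta = min(1, eps/191) ensures both conditions, hence |(-5y^3 + y^2 + y - 1) − 140| < eps.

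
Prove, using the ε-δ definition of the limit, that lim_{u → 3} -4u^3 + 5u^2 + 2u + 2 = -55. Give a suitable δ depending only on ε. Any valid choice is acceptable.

Let ε > 0 be given. We want δ > 0 such that 0 < |u − 3| < δ implies |(-4u^3 + 5u^2 + 2u + 2) + 55| < ε.
(-4u^3 + 5u^2 + 2u + 2) + 55 = -4u^3 + 5u^2 + 2u + 57 = (u − 3)(-4u^2 - 7u - 19).
So |(-4u^3 + 5u^2 + 2u + 2) + 55| = |u − 3|·|-4u^2 - 7u - 19|.
Require δ ≤ 1. Then |u − 3| < 1 gives |u| < 4, and by the triangle inequality |-4u^2 - 7u - 19| ≤ 4·4^2 + 7·4 + 19 = 111.
Hence |(-4u^3 + 5u^2 + 2u + 2) + 55| ≤ 111|u − 3| < ε provided |u − 3| < ε/111.
Choosing δ = min(1, ε/111) ensures both conditions, hence |(-4u^3 + 5u^2 + 2u + 2) + 55| < ε.

δ = min(1, ε/111)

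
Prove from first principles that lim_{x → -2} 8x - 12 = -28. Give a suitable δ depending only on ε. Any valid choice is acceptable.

Fix ε > 0. We need δ > 0 so that 0 < |x + 2| < δ implies |(8x - 12) + 28| < ε.
Since (8x - 12) + 28 = 8(x + 2), we have |(8x - 12) + 28| = 8|x + 2|.
So 8|x + 2| < ε exactly when |x + 2| < ε/8.
Take δ = ε/8. If 0 < |x + 2| < δ then |(8x - 12) + 28| = 8|x + 2| < 8·(ε/8) = ε.

δ = ε/8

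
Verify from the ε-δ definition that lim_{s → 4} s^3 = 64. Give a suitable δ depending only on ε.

Fix ε > 0. We seek δ > 0 with 0 < |s − 4| < δ ⇒ |s^3 − 64| < ε.
Factor: s^3 − 64 = (s − 4)(s^2 + 4s + 16), so |s^3 − 64| = |s − 4|·|s^2 + 4s + 16|.
Impose δ ≤ 1 so that |s| < 5; then |s^2 + 4s + 16| ≤ 61.
Hence |s^3 − 64| ≤ 61|s − 4|, which is < ε once |s − 4| < ε/61.
Take δ = min(1, ε/61). If 0 < |s − 4| < δ then both bounds hold and |s^3 − 64| ≤ 61|s − 4| < 61·(ε/61) = ε.

δ = min(1, ε/61)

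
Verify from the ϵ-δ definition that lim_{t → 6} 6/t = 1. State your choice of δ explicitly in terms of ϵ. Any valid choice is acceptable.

δ = min(3, 3ϵ)

Let ϵ > 0. We seek δ > 0 such that 0 < |t − 6| < δ implies |6/t − 1| < ϵ.
|6/t − 1| = 6·|6 − t|/(6·|t|) = 6|t − 6|/(6|t|).
Restrict δ ≤ 3. Then |t − 6| < 3 gives |t| > 3, so 6|t| > 18.
Then |6/t − 1| < 6|t − 6|/18, which is < ϵ when |t − 6| < 3ϵ.
Take δ = min(3, 3ϵ). Then 0 < |t − 6| < δ gives both |t − 6| < 3 and |t − 6| < 3ϵ, so |6/t − 1| < ϵ.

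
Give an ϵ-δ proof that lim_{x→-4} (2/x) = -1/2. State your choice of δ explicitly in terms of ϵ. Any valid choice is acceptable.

δ = min(2, 4ϵ)

Let ϵ > 0. We seek δ > 0 such that 0 < |x + 4| < δ implies |2/x + 1/2| < ϵ.
|2/x + 1/2| = 2·|-4 − x|/(4·|x|) = 2|x + 4|/(4|x|).
Require δ ≤ 2 so that |x| > 4 − 2 = 2, hence 4|x| > 8.
Then |2/x + 1/2| < 2|x + 4|/8, which is < ϵ when |x + 4| < 4ϵ.
Take δ = min(2, 4ϵ). Then 0 < |x + 4| < δ gives both |x + 4| < 2 and |x + 4| < 4ϵ, so |2/x + 1/2| < ϵ.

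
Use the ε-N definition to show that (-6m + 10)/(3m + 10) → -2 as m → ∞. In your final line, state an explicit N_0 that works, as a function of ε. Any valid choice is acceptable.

Let ε > 0 be given. For m ≥ 1, |(-6m + 10)/(3m + 10) + 2| = |90|/(3(3m + 10)) = 90/(3(3m + 10)).
Since 3m + 10 ≥ 3m for m ≥ 1, this is ≤ 90/(3·3m) = 10/m.
So |(-6m + 10)/(3m + 10) + 2| < ε whenever m > 10/ε.
Take N_0 = 10/ε. If m > N_0 then |(-6m + 10)/(3m + 10) + 2| ≤ 10/m < ε.

N_0 = 10/ε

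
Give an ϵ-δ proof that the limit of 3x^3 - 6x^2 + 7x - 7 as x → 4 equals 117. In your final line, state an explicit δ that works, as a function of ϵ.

Suppose ϵ > 0. We want δ > 0 such that 0 < |x − 4| < δ implies |(3x^3 - 6x^2 + 7x - 7) − 117| < ϵ.
(3x^3 - 6x^2 + 7x - 7) − 117 = 3x^3 - 6x^2 + 7x - 124 = (x − 4)(3x^2 + 6x + 31).
So |(3x^3 - 6x^2 + 7x - 7) − 117| = |x − 4|·|3x^2 + 6x + 31|.
Require δ ≤ 1. Then |x − 4| < 1 gives |x| < 5, and by the triangle inequality |3x^2 + 6x + 31| ≤ 3·5^2 + 6·5 + 31 = 136.
Hence |(3x^3 - 6x^2 + 7x - 7) − 117| ≤ 136|x − 4| < ϵ provided |x − 4| < ϵ/136.
Choosing δ = min(1, ϵ/136) ensures both conditions, hence |(3x^3 - 6x^2 + 7x - 7) − 117| < ϵ.

δ = min(1, ϵ/136)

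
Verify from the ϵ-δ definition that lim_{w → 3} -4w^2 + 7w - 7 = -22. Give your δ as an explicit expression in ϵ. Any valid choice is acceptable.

Let ϵ > 0. We want δ > 0 such that 0 < |w − 3| < δ implies |(-4w^2 + 7w - 7) + 22| < ϵ.
(-4w^2 + 7w - 7) + 22 = -4w^2 + 7w + 15 = (w − 3)(-4w - 5).
So |(-4w^2 + 7w - 7) + 22| = |w − 3|·|-4w - 5|.
Assume first that |w − 3| < 2, so |w| < 5. Then |-4w - 5| ≤ 4·5 + 5 = 25.
Hence |(-4w^2 + 7w - 7) + 22| ≤ 25|w − 3| < ϵ provided |w − 3| < ϵ/25.
Take δ = min(2, ϵ/25). Then 0 < |w − 3| < δ gives both |w − 3| < 2 and |w − 3| < ϵ/25, so |(-4w^2 + 7w - 7) + 22| < ϵ.

δ = min(2, ϵ/25)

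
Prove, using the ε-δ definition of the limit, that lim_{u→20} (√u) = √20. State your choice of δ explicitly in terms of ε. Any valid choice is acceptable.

δ = min(20, √20·ε)

Suppose ε > 0. We want δ > 0 such that 0 < |u − 20| < δ implies |√u − √20| < ε.
Multiplying by the conjugate, |√u − √20| = |u − 20|/(√u + √20).
Restrict δ ≤ 20 so that |u − 20| < 20 forces u > 0, and then √u + √20 > √20.
Hence |√u − √20| < |u − 20|/√20, which is < ε once |u − 20| < √20·ε.
Take δ = min(20, √20·ε). If 0 < |u − 20| < δ then u > 0 and |√u − √20| < |u − 20|/√20 < ε.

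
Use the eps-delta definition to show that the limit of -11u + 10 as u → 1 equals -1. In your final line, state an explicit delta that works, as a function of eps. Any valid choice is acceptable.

Let eps > 0 be given. We need delta > 0 so that 0 < |u − 1| < delta implies |(-11u + 10) + 1| < eps.
Since (-11u + 10) + 1 = -11(u − 1), we have |(-11u + 10) + 1| = 11|u − 1|.
Thus it suffices that |u − 1| < eps/11.
Choosing delta = eps/11 gives |(-11u + 10) + 1| = 11|u − 1| < eps whenever |u − 1| < delta.

delta = eps/11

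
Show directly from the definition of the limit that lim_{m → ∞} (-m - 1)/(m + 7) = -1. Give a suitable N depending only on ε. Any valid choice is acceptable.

Let ε > 0. For m ≥ 1, |(-m - 1)/(m + 7) + 1| = |6|/((m + 7)) = 6/((m + 7)).
Since m + 7 ≥ m for m ≥ 1, this is ≤ 6/(m) = 6/m.
So |(-m - 1)/(m + 7) + 1| < ε whenever m > 6/ε.
Take N = 6/ε. If m > N then |(-m - 1)/(m + 7) + 1| ≤ 6/m < ε.

N = 6/ε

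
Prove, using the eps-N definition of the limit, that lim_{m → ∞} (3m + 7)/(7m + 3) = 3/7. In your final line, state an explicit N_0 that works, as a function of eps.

Suppose eps > 0. For m ≥ 1, |(3m + 7)/(7m + 3) − (3/7)| = |40|/(7(7m + 3)) = 40/(7(7m + 3)).
Since 7m + 3 ≥ 7m for m ≥ 1, this is ≤ 40/(7·7m) = (40/49)/m.
So |(3m + 7)/(7m + 3) − (3/7)| < eps whenever m > (40/49)/eps.
Take N_0 = (40/49)/eps. If m > N_0 then |(3m + 7)/(7m + 3) − (3/7)| ≤ (40/49)/m < eps.

N_0 = (40/49)/eps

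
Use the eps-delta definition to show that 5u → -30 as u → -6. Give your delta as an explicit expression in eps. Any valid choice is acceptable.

delta = eps/5

Suppose eps > 0. We need delta > 0 so that 0 < |u + 6| < delta implies |(5u) + 30| < eps.
|(5u) + 30| = |5u + 30| = 5|u + 6|.
Thus it suffices that |u + 6| < eps/5.
Take delta = eps/5. If 0 < |u + 6| < delta then |(5u) + 30| = 5|u + 6| < 5·(eps/5) = eps.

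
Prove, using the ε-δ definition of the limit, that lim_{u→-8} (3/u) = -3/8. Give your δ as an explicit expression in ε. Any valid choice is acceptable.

δ = min(4, (32/3)ε)

Suppose ε > 0. We seek δ > 0 such that 0 < |u + 8| < δ implies |3/u + 3/8| < ε.
|3/u + 3/8| = 3·|-8 − u|/(8·|u|) = 3|u + 8|/(8|u|).
Restrict δ ≤ 4. Then |u + 8| < 4 gives |u| > 4, so 8|u| > 32.
Then |3/u + 3/8| < 3|u + 8|/32, which is < ε when |u + 8| < (32/3)ε.
Take δ = min(4, (32/3)ε). Then 0 < |u + 8| < δ gives both |u + 8| < 4 and |u + 8| < (32/3)ε, so |3/u + 3/8| < ε.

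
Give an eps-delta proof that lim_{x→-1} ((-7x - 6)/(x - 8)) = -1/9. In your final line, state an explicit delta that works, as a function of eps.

Fix eps > 0. We want delta > 0 with 0 < |x + 1| < delta ⇒ |(-7x - 6)/(x - 8) + 1/9| < eps.
Combining over a common denominator, (-7x - 6)/(x - 8) + 1/9 = [(-7x - 6)·(-9) − 1·(x - 8)] / [(-9)·(x - 8)] = 62(x + 1) / ((-9)(x - 8)).
So |(-7x - 6)/(x - 8) + 1/9| = 62|x + 1| / (9·|x − 8|).
Require delta ≤ 9/2, so |x − 8| ≥ |-9| − |x + 1| > 9 − 9/2 = 9/2.
Hence |(-7x - 6)/(x - 8) + 1/9| < 62|x + 1|/(9·(9/2)) = (124/81)|x + 1|, which is < eps once |x + 1| < (81/124)eps.
Take delta = min(9/2, (81/124)eps). Then 0 < |x + 1| < delta forces both bounds, so |(-7x - 6)/(x - 8) + 1/9| < eps.

delta = min(9/2, (81/124)eps)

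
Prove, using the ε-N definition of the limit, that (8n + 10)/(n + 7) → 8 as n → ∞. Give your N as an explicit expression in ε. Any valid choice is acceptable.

Fix ε > 0. For n ≥ 1, |(8n + 10)/(n + 7) − 8| = |-46|/((n + 7)) = 46/((n + 7)).
Since n + 7 ≥ n for n ≥ 1, this is ≤ 46/(n) = 46/n.
So |(8n + 10)/(n + 7) − 8| < ε whenever n > 46/ε.
Take N = 46/ε. If n > N then |(8n + 10)/(n + 7) − 8| ≤ 46/n < ε.

N = 46/ε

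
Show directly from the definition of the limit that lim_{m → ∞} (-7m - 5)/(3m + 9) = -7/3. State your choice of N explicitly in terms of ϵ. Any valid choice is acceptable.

N = (16/3)/ϵ

Fix ϵ > 0. For m ≥ 1, |(-7m - 5)/(3m + 9) + 7/3| = |48|/(3(3m + 9)) = 48/(3(3m + 9)).
Since 3m + 9 ≥ 3m for m ≥ 1, this is ≤ 48/(3·3m) = (16/3)/m.
So |(-7m - 5)/(3m + 9) + 7/3| < ϵ whenever m > (16/3)/ϵ.
Take N = (16/3)/ϵ. If m > N then |(-7m - 5)/(3m + 9) + 7/3| ≤ (16/3)/m < ϵ.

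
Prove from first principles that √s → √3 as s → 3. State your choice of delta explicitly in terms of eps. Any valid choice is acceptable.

Suppose eps > 0. We want delta > 0 such that 0 < |s − 3| < delta implies |√s − √3| < eps.
Rationalise: √s − √3 = (s − 3)/(√s + √3), so |√s − √3| = |s − 3|/(√s + √3).
Restrict delta ≤ 3 so that |s − 3| < 3 forces s > 0, and then √s + √3 > √3.
Hence |√s − √3| < |s − 3|/√3, which is < eps once |s − 3| < √3·eps.
Take delta = min(3, √3·eps). If 0 < |s − 3| < delta then s > 0 and |√s − √3| < |s − 3|/√3 < eps.

delta = min(3, √3·eps)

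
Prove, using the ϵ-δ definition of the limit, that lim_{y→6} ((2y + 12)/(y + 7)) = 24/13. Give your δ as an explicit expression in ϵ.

Suppose ϵ > 0. We want δ > 0 with 0 < |y − 6| < δ ⇒ |(2y + 12)/(y + 7) − (24/13)| < ϵ.
Combining over a common denominator, (2y + 12)/(y + 7) − (24/13) = [(2y + 12)·13 − 24·(y + 7)] / [13·(y + 7)] = 2(y − 6) / (13(y + 7)).
So |(2y + 12)/(y + 7) − (24/13)| = 2|y − 6| / (13·|y + 7|).
Require δ ≤ 13/2, so |y + 7| ≥ |13| − |y − 6| > 13 − 13/2 = 13/2.
Hence |(2y + 12)/(y + 7) − (24/13)| < 2|y − 6|/(13·(13/2)) = (4/169)|y − 6|, which is < ϵ once |y − 6| < (169/4)ϵ.
Take δ = min(13/2, (169/4)ϵ). Then 0 < |y − 6| < δ forces both bounds, so |(2y + 12)/(y + 7) − (24/13)| < ϵ.

δ = min(13/2, (169/4)ϵ)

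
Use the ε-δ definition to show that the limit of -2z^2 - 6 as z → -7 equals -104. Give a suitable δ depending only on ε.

Let ε > 0. We want δ > 0 such that 0 < |z + 7| < δ implies |(-2z^2 - 6) + 104| < ε.
(-2z^2 - 6) + 104 = -2z^2 + 98 = (z + 7)(-2z + 14).
So |(-2z^2 - 6) + 104| = |z + 7|·|-2z + 14|.
Require δ ≤ 1. Then |z + 7| < 1 gives |z| < 8, and by the triangle inequality |-2z + 14| ≤ 2·8 + 14 = 30.
Hence |(-2z^2 - 6) + 104| ≤ 30|z + 7| < ε provided |z + 7| < ε/30.
Choosing δ = min(1, ε/30) ensures both conditions, hence |(-2z^2 - 6) + 104| < ε.

δ = min(1, ε/30)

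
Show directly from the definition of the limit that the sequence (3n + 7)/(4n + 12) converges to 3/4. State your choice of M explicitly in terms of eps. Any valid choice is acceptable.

M = (1/2)/eps

Let eps > 0 be given. For n ≥ 1, |(3n + 7)/(4n + 12) − (3/4)| = |-8|/(4(4n + 12)) = 8/(4(4n + 12)).
Since 4n + 12 ≥ 4n for n ≥ 1, this is ≤ 8/(4·4n) = (1/2)/n.
So |(3n + 7)/(4n + 12) − (3/4)| < eps whenever n > (1/2)/eps.
Take M = (1/2)/eps. If n > M then |(3n + 7)/(4n + 12) − (3/4)| ≤ (1/2)/n < eps.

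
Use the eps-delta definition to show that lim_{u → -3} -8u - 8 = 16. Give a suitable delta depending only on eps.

Let eps > 0. We need delta > 0 so that 0 < |u + 3| < delta implies |(-8u - 8) − 16| < eps.
Since (-8u - 8) − 16 = -8(u + 3), we have |(-8u - 8) − 16| = 8|u + 3|.
Thus it suffices that |u + 3| < eps/8.
Take delta = eps/8. If 0 < |u + 3| < delta then |(-8u - 8) − 16| = 8|u + 3| < 8·(eps/8) = eps.

delta = eps/8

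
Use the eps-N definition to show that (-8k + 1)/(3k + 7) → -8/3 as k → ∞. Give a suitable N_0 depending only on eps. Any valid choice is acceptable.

N_0 = (59/9)/eps

Let eps > 0. For k ≥ 1, |(-8k + 1)/(3k + 7) + 8/3| = |59|/(3(3k + 7)) = 59/(3(3k + 7)).
Since 3k + 7 ≥ 3k for k ≥ 1, this is ≤ 59/(3·3k) = (59/9)/k.
So |(-8k + 1)/(3k + 7) + 8/3| < eps whenever k > (59/9)/eps.
Take N_0 = (59/9)/eps. If k > N_0 then |(-8k + 1)/(3k + 7) + 8/3| ≤ (59/9)/k < eps.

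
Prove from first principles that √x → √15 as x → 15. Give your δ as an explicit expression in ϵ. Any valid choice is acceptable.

δ = min(15, √15·ϵ)

Suppose ϵ > 0. We want δ > 0 such that 0 < |x − 15| < δ implies |√x − √15| < ϵ.
Rationalise: √x − √15 = (x − 15)/(√x + √15), so |√x − √15| = |x − 15|/(√x + √15).
Restrict δ ≤ 15 so that |x − 15| < 15 forces x > 0, and then √x + √15 > √15.
Hence |√x − √15| < |x − 15|/√15, which is < ϵ once |x − 15| < √15·ϵ.
Take δ = min(15, √15·ϵ). If 0 < |x − 15| < δ then x > 0 and |√x − √15| < |x − 15|/√15 < ϵ.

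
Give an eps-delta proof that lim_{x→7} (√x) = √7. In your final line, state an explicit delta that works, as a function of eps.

Let eps > 0. We want delta > 0 such that 0 < |x − 7| < delta implies |√x − √7| < eps.
Multiplying by the conjugate, |√x − √7| = |x − 7|/(√x + √7).
Restrict delta ≤ 7 so that |x − 7| < 7 forces x > 0, and then √x + √7 > √7.
Hence |√x − √7| < |x − 7|/√7, which is < eps once |x − 7| < √7·eps.
Take delta = min(7, √7·eps). If 0 < |x − 7| < delta then x > 0 and |√x − √7| < |x − 7|/√7 < eps.

delta = min(7, √7·eps)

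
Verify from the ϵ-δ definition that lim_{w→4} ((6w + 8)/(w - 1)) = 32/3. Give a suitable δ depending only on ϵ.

Let ϵ > 0 be given. We want δ > 0 with 0 < |w − 4| < δ ⇒ |(6w + 8)/(w - 1) − (32/3)| < ϵ.
Combining over a common denominator, (6w + 8)/(w - 1) − (32/3) = [(6w + 8)·3 − 32·(w - 1)] / [3·(w - 1)] = -14(w − 4) / (3(w - 1)).
So |(6w + 8)/(w - 1) − (32/3)| = 14|w − 4| / (3·|w − 1|).
Require δ ≤ 3/2, so |w − 1| ≥ |3| − |w − 4| > 3 − 3/2 = 3/2.
Hence |(6w + 8)/(w - 1) − (32/3)| < 14|w − 4|/(3·(3/2)) = (28/9)|w − 4|, which is < ϵ once |w − 4| < (9/28)ϵ.
Take δ = min(3/2, (9/28)ϵ). Then 0 < |w − 4| < δ forces both bounds, so |(6w + 8)/(w - 1) − (32/3)| < ϵ.

δ = min(3/2, (9/28)ϵ)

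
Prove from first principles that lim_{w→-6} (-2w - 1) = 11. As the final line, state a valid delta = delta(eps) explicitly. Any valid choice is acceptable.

Suppose eps > 0. We need delta > 0 so that 0 < |w + 6| < delta implies |(-2w - 1) − 11| < eps.
|(-2w - 1) − 11| = |-2w - 12| = 2|w + 6|.
Thus it suffices that |w + 6| < eps/2.
Take delta = eps/2. If 0 < |w + 6| < delta then |(-2w - 1) − 11| = 2|w + 6| < 2·(eps/2) = eps.

delta = eps/2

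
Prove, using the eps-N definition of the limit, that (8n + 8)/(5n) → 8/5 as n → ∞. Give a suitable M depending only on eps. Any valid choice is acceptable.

Suppose eps > 0. For n ≥ 1, |(8n + 8)/(5n) − (8/5)| = |40|/(5(5n)) = 40/(5(5n)).
Since 5n ≥ 5n for n ≥ 1, this is ≤ 40/(5·5n) = (8/5)/n.
So |(8n + 8)/(5n) − (8/5)| < eps whenever n > (8/5)/eps.
Take M = (8/5)/eps. If n > M then |(8n + 8)/(5n) − (8/5)| ≤ (8/5)/n < eps.

M = (8/5)/eps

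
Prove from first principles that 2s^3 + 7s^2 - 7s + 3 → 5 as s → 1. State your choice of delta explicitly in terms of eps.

Suppose eps > 0. We want delta > 0 such that 0 < |s − 1| < delta implies |(2s^3 + 7s^2 - 7s + 3) − 5| < eps.
(2s^3 + 7s^2 - 7s + 3) − 5 = 2s^3 + 7s^2 - 7s - 2 = (s − 1)(2s^2 + 9s + 2).
So |(2s^3 + 7s^2 - 7s + 3) − 5| = |s − 1|·|2s^2 + 9s + 2|.
Require delta ≤ 1. Then |s − 1| < 1 gives |s| < 2, and by the triangle inequality |2s^2 + 9s + 2| ≤ 2·2^2 + 9·2 + 2 = 28.
Hence |(2s^3 + 7s^2 - 7s + 3) − 5| ≤ 28|s − 1| < eps provided |s − 1| < eps/28.
Take delta = min(1, eps/28). Then 0 < |s − 1| < delta gives both |s − 1| < 1 and |s − 1| < eps/28, so |(2s^3 + 7s^2 - 7s + 3) − 5| < eps.

delta = min(1, eps/28)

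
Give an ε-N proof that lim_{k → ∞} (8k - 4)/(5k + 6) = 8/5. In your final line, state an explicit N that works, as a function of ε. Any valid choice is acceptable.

Let ε > 0. For k ≥ 1, |(8k - 4)/(5k + 6) − (8/5)| = |-68|/(5(5k + 6)) = 68/(5(5k + 6)).
Since 5k + 6 ≥ 5k for k ≥ 1, this is ≤ 68/(5·5k) = (68/25)/k.
So |(8k - 4)/(5k + 6) − (8/5)| < ε whenever k > (68/25)/ε.
Take N = (68/25)/ε. If k > N then |(8k - 4)/(5k + 6) − (8/5)| ≤ (68/25)/k < ε.

N = (68/25)/ε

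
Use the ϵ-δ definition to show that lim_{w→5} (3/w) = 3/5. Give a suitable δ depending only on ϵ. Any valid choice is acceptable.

δ = min(5/2, (25/6)ϵ)

Fix ϵ > 0. We seek δ > 0 such that 0 < |w − 5| < δ implies |3/w − (3/5)| < ϵ.
|3/w − (3/5)| = 3·|5 − w|/(5·|w|) = 3|w − 5|/(5|w|).
Require δ ≤ 5/2 so that |w| > 5 − 5/2 = 5/2, hence 5|w| > 25/2.
Then |3/w − (3/5)| < 3|w − 5|/(25/2), which is < ϵ when |w − 5| < (25/6)ϵ.
Take δ = min(5/2, (25/6)ϵ). Then 0 < |w − 5| < δ gives both |w − 5| < 5/2 and |w − 5| < (25/6)ϵ, so |3/w − (3/5)| < ϵ.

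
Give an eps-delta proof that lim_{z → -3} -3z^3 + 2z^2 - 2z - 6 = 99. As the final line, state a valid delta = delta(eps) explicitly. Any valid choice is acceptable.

Let eps > 0. We want delta > 0 such that 0 < |z + 3| < delta implies |(-3z^3 + 2z^2 - 2z - 6) − 99| < eps.
(-3z^3 + 2z^2 - 2z - 6) − 99 = -3z^3 + 2z^2 - 2z - 105 = (z + 3)(-3z^2 + 11z - 35).
So |(-3z^3 + 2z^2 - 2z - 6) − 99| = |z + 3|·|-3z^2 + 11z - 35|.
Require delta ≤ 2. Then |z + 3| < 2 gives |z| < 5, and by the triangle inequality |-3z^2 + 11z - 35| ≤ 3·5^2 + 11·5 + 35 = 165.
Hence |(-3z^3 + 2z^2 - 2z - 6) − 99| ≤ 165|z + 3| < eps provided |z + 3| < eps/165.
Take delta = min(2, eps/165). Then 0 < |z + 3| < delta gives both |z + 3| < 2 and |z + 3| < eps/165, so |(-3z^3 + 2z^2 - 2z - 6) − 99| < eps.

delta = min(2, eps/165)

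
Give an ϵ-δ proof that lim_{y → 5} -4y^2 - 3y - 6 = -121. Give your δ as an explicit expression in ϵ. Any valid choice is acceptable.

Fix ϵ > 0. We want δ > 0 such that 0 < |y − 5| < δ implies |(-4y^2 - 3y - 6) + 121| < ϵ.
(-4y^2 - 3y - 6) + 121 = -4y^2 - 3y + 115 = (y − 5)(-4y - 23).
So |(-4y^2 - 3y - 6) + 121| = |y − 5|·|-4y - 23|.
Require δ ≤ 1. Then |y − 5| < 1 gives |y| < 6, and by the triangle inequality |-4y - 23| ≤ 4·6 + 23 = 47.
Hence |(-4y^2 - 3y - 6) + 121| ≤ 47|y − 5| < ϵ provided |y − 5| < ϵ/47.
Choosing δ = min(1, ϵ/47) ensures both conditions, hence |(-4y^2 - 3y - 6) + 121| < ϵ.

δ = min(1, ϵ/47)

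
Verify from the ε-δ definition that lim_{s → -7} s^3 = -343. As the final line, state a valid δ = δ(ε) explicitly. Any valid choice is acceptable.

δ = min(1, ε/169)

Fix ε > 0. We seek δ > 0 with 0 < |s + 7| < δ ⇒ |s^3 + 343| < ε.
Factor: s^3 + 343 = (s + 7)(s^2 - 7s + 49), so |s^3 + 343| = |s + 7|·|s^2 - 7s + 49|.
Restrict δ ≤ 1. Then |s + 7| < 1 gives |s| < 8, so by the triangle inequality |s^2 - 7s + 49| ≤ 8^2 + 7·8 + 49 = 169.
Hence |s^3 + 343| ≤ 169|s + 7|, which is < ε once |s + 7| < ε/169.
Take δ = min(1, ε/169). If 0 < |s + 7| < δ then both bounds hold and |s^3 + 343| ≤ 169|s + 7| < 169·(ε/169) = ε.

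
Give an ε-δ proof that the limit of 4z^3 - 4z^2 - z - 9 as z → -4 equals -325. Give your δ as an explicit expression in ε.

Suppose ε > 0. We want δ > 0 such that 0 < |z + 4| < δ implies |(4z^3 - 4z^2 - z - 9) + 325| < ε.
(4z^3 - 4z^2 - z - 9) + 325 = 4z^3 - 4z^2 - z + 316 = (z + 4)(4z^2 - 20z + 79).
So |(4z^3 - 4z^2 - z - 9) + 325| = |z + 4|·|4z^2 - 20z + 79|.
Assume first that |z + 4| < 1, so |z| < 5. Then |4z^2 - 20z + 79| ≤ 4·5^2 + 20·5 + 79 = 279.
Hence |(4z^3 - 4z^2 - z - 9) + 325| ≤ 279|z + 4| < ε provided |z + 4| < ε/279.
Take δ = min(1, ε/279). Then 0 < |z + 4| < δ gives both |z + 4| < 1 and |z + 4| < ε/279, so |(4z^3 - 4z^2 - z - 9) + 325| < ε.

δ = min(1, ε/279)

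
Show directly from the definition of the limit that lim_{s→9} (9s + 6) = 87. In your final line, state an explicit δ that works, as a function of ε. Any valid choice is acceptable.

δ = ε/9

Let ε > 0. We need δ > 0 so that 0 < |s − 9| < δ implies |(9s + 6) − 87| < ε.
Since (9s + 6) − 87 = 9(s − 9), we have |(9s + 6) − 87| = 9|s − 9|.
So 9|s − 9| < ε exactly when |s − 9| < ε/9.
Choosing δ = ε/9 gives |(9s + 6) − 87| = 9|s − 9| < ε whenever |s − 9| < δ.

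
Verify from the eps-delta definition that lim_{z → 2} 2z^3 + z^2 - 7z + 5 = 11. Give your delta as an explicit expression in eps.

Suppose eps > 0. We want delta > 0 such that 0 < |z − 2| < delta implies |(2z^3 + z^2 - 7z + 5) − 11| < eps.
(2z^3 + z^2 - 7z + 5) − 11 = 2z^3 + z^2 - 7z - 6 = (z − 2)(2z^2 + 5z + 3).
So |(2z^3 + z^2 - 7z + 5) − 11| = |z − 2|·|2z^2 + 5z + 3|.
Assume first that |z − 2| < 1, so |z| < 3. Then |2z^2 + 5z + 3| ≤ 2·3^2 + 5·3 + 3 = 36.
Hence |(2z^3 + z^2 - 7z + 5) − 11| ≤ 36|z − 2| < eps provided |z − 2| < eps/36.
Choosing delta = min(1, eps/36) ensures both conditions, hence |(2z^3 + z^2 - 7z + 5) − 11| < eps.

delta = min(1, eps/36)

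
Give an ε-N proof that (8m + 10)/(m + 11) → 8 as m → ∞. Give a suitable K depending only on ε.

Let ε > 0 be given. For m ≥ 1, |(8m + 10)/(m + 11) − 8| = |-78|/((m + 11)) = 78/((m + 11)).
Since m + 11 ≥ m for m ≥ 1, this is ≤ 78/(m) = 78/m.
So |(8m + 10)/(m + 11) − 8| < ε whenever m > 78/ε.
Take K = 78/ε. If m > K then |(8m + 10)/(m + 11) − 8| ≤ 78/m < ε.

K = 78/ε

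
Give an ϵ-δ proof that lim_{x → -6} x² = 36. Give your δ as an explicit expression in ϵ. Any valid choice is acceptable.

δ = min(2, ϵ/14)

Suppose ϵ > 0. We seek δ > 0 with 0 < |x + 6| < δ ⇒ |x² − 36| < ϵ.
Factor: x² − 36 = (x + 6)(x - 6), so |x² − 36| = |x + 6|·|x - 6|.
Impose δ ≤ 2 so that |x| < 8; then |x - 6| ≤ 14.
Hence |x² − 36| ≤ 14|x + 6|, which is < ϵ once |x + 6| < ϵ/14.
Take δ = min(2, ϵ/14). If 0 < |x + 6| < δ then both bounds hold and |x² − 36| ≤ 14|x + 6| < 14·(ϵ/14) = ϵ.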